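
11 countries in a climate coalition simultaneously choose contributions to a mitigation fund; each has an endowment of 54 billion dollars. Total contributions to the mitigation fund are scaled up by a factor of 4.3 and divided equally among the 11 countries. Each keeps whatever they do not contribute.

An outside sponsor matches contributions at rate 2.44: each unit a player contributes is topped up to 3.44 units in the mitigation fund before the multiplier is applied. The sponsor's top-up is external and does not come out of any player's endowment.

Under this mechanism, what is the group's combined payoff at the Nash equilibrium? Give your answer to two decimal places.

The effective private return per unit is now 4.3 × 3.44 / 11 = 1.3447 > 1, so every player's dominant strategy flips to full contribution.
So the Nash equilibrium is full contribution by all 11; the group earns 4.3 × 3.44 × 594 = 8786.45.

8786.45 billion dollars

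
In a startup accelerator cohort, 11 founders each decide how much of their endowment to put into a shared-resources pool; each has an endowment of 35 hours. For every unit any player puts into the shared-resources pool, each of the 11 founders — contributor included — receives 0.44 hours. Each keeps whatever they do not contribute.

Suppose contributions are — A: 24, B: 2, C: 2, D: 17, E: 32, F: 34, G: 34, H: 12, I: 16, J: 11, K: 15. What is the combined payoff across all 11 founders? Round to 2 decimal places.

1149.16 hours

Total contributed: 24 + 2 + 2 + 17 + 32 + 34 + 34 + 12 + 16 + 11 + 15 = 199; total kept: 11 × 35 − 199 = 186.
The shared-resources pool pays out 0.44 × 11 × 199 = 963.16 in aggregate.
Group total = 186 + 963.16 = 1149.16.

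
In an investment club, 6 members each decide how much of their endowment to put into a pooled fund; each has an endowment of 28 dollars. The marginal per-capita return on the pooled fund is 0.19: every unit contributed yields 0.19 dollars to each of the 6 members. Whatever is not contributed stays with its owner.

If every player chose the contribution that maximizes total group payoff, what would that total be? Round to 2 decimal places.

Each contributed unit returns 1.140 to the group as a whole (0.19 to each of 6 players), which exceeds 1, so the social optimum is full contribution: group total = 1.140 × 168 = 191.52.

191.52 dollars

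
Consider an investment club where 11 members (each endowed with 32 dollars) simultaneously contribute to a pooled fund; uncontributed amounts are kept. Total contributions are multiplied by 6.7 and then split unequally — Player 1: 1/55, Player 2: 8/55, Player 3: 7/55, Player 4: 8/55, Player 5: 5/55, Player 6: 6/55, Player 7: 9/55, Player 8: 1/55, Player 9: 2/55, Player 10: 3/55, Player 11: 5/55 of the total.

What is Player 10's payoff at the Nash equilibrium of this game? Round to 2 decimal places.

43.69 dollars

Each unit j contributes comes back to j as 6.7 × (j's share), so j prefers to contribute only if that share exceeds 1/6.7 = 0.1493; otherwise keeping the unit dominates.
Only Player 7 (9/55) clears that bar, contributing 32; the remaining 10 contribute 0. Total contributed: 32.
Player 10 keeps 32 and receives 6.7 × 32 × 3/55 = 11.69 from the pooled fund, for a payoff of 43.69.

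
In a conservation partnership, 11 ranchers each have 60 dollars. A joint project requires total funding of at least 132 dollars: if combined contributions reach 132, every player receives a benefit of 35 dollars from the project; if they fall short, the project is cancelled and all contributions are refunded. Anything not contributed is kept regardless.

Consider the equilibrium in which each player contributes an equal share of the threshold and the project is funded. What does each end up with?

Equal share of the threshold: 132/11 = 12.
At this profile no one gains by cutting their contribution: any cut drops the total below 132, the project is cancelled, contributions are refunded, and the deviator ends with 60, which is less than 60 − 12 + 35 = 83. Contributing more than 12 just wastes the excess. So contributing exactly 12 is a best response.
Each player's payoff: 60 − 12 + 35 = 83.

83 dollars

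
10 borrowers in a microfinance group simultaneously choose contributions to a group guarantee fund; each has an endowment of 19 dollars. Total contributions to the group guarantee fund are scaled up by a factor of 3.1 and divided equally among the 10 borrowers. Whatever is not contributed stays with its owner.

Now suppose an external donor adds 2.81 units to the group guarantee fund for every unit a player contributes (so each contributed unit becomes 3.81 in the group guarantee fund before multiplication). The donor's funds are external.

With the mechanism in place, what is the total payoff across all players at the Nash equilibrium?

2244.09 dollars

Under the mechanism each unit contributed yields 3.1 × 3.81 / 10 = 1.1811 back to its contributor per unit of net cost, which exceeds 1, making full contribution the dominant choice for everyone.
So the Nash equilibrium is full contribution by all 10; the group earns 3.1 × 3.81 × 190 = 2244.09.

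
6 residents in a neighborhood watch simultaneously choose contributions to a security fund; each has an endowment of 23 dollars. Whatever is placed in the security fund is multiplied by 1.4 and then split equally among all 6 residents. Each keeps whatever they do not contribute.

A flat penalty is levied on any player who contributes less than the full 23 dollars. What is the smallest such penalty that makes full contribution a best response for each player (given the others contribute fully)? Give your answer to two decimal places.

17.63 dollars

Given the others contribute fully, the best deviation is to contribute 0 (any partial contribution still incurs the fine and gives up units whose private return 0.2333 is below 1).
Deviating from 23 to 0 saves 23 dollars but forfeits the deviator's share of the drop in the security fund: 1.4/6 × 23 = 5.37.
So the deviation gain is 23 − 5.37 = 17.63, and the fine must be at least 17.63 dollars to wipe it out.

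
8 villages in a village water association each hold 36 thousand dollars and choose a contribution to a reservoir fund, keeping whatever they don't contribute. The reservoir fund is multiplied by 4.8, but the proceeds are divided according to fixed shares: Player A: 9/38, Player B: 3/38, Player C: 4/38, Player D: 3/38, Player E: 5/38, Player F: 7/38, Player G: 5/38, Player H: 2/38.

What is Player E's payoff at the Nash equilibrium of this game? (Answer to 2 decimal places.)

A player with share s gets back 4.8·s per unit contributed, so full contribution is dominant for anyone with s > 1/4.8 = 0.2083 and zero contribution is dominant for anyone below.
Only Player A (9/38) clears that bar, contributing 36; the remaining 7 contribute 0. Total contributed: 36.
Player E keeps 36 and receives 4.8 × 36 × 5/38 = 22.74 from the reservoir fund, for a payoff of 58.74.

58.74 thousand dollars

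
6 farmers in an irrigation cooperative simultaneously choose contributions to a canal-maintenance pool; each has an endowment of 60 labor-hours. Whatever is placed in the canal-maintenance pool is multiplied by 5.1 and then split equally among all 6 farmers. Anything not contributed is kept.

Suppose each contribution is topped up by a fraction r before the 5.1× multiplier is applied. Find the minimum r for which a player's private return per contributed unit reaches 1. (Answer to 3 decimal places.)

With matching at rate r, one contributed unit becomes (1 + r) in the canal-maintenance pool and returns 5.1 × (1 + r) / 6 to the contributor.
Setting this equal to 1: 1 + r = 6/5.1 = 1.1765.
So the minimum matching rate is r = 1.1765 − 1 = 0.176.

0.176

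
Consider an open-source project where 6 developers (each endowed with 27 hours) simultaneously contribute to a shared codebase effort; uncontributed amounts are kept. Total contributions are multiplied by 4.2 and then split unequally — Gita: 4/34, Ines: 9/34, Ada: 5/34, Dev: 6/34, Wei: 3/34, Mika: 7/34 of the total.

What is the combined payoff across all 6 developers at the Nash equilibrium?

248.40 hours

Player j's private return per contributed unit is 4.2 × (j's share). Contributing is weakly dominant for j when that share is at least 1/4.2 = 0.2381, and contributing 0 is dominant otherwise.
Only Ines (9/34) clears that bar, contributing 27; the remaining 5 contribute 0. Total contributed: 27.
The shared codebase effort pays out 4.2 × 27 = 113.40 in total (split across the unequal shares, but the aggregate is all that matters for the group sum).
The 5 free-riders keep 27 each, adding 135. Group total = 135 + 113.40 = 248.40.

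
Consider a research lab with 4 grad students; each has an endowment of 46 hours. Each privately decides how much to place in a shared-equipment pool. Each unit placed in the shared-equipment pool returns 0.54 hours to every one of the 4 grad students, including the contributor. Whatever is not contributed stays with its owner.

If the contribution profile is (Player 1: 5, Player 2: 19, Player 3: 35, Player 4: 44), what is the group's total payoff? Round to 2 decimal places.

Total contributed: 5 + 19 + 35 + 44 = 103; total kept: 4 × 46 − 103 = 81.
The shared-equipment pool pays out 0.54 × 4 × 103 = 222.48 in aggregate.
Group total = 81 + 222.48 = 303.48.

303.48 hours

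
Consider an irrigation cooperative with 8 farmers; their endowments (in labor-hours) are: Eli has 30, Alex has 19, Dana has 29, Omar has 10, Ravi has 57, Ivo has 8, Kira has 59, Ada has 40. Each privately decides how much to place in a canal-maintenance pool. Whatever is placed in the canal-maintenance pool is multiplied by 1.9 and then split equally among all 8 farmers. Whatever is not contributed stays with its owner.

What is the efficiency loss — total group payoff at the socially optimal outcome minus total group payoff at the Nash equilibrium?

226.80 labor-hours

The private return per contributed unit is 1.9/8 = 0.2375 < 1 for every player regardless of endowment, so the Nash equilibrium is zero contribution and the group total is Σ E_j = 30 + 19 + 29 + 10 + 57 + 8 + 59 + 40 = 252.
Each contributed unit returns 1.900 to the group, so the social optimum is full contribution by everyone: group total = 1.900 × 252 = 478.80.
Efficiency loss = (1.900 − 1) × 252 = 226.80.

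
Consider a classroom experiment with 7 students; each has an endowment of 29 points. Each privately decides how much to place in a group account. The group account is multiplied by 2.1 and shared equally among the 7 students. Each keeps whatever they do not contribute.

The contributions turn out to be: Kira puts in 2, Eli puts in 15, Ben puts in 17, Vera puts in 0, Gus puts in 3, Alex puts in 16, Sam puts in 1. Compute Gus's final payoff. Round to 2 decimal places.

42.20 points

Total contributed: 2 + 15 + 17 + 0 + 3 + 16 + 1 = 54.
Each receives 2.1 × 54 / 7 = 16.20 from the group account.
Gus keeps 29 − 3 = 26, so Gus's payoff is 26 + 16.20 = 42.20.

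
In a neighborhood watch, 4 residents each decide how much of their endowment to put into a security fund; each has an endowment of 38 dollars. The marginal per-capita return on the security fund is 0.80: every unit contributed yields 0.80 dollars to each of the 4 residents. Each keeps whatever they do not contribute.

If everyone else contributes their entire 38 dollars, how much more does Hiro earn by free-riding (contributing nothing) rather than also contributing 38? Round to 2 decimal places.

Switching from a contribution of 38 to 0 lets Hiro keep an extra 38 dollars, but lowers the security fund by 38, which costs Hiro their own share of that drop: 0.80 × 38 = 30.40.
Net gain = 38 − 30.40 = 7.60. The private return per contributed unit (0.80) is below 1, so free-riding is indeed the best response regardless of what the others do.

7.60 dollars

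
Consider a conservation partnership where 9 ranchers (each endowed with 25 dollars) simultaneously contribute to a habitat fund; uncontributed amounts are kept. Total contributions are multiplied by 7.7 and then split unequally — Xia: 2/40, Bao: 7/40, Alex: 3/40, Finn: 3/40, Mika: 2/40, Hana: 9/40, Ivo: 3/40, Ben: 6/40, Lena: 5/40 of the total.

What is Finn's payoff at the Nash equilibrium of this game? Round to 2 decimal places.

68.31 dollars

A player with share s gets back 7.7·s per unit contributed, so full contribution is dominant for anyone with s > 1/7.7 = 0.1299 and zero contribution is dominant for anyone below.
The shares above 0.1299 belong to Bao, Hana and Ben, contributing 25 each; the remaining 6 contribute 0. Total contributed: 75.
Finn keeps 25 and receives 7.7 × 75 × 3/40 = 43.31 from the habitat fund, for a payoff of 68.31.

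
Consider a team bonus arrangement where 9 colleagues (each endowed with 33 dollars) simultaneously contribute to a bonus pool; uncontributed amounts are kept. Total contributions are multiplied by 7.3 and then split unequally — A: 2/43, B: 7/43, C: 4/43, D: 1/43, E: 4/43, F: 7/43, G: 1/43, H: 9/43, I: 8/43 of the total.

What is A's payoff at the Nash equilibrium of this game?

77.82 dollars

For player j, contributing a unit is worthwhile iff 7.3 × (j's share) ≥ 1, i.e. iff j's share is at least 0.1370.
B, F, H and I are above the threshold, contributing 33 each; the remaining 5 contribute 0. Total contributed: 132.
A keeps 33 and receives 7.3 × 132 × 2/43 = 44.82 from the bonus pool, for a payoff of 77.82.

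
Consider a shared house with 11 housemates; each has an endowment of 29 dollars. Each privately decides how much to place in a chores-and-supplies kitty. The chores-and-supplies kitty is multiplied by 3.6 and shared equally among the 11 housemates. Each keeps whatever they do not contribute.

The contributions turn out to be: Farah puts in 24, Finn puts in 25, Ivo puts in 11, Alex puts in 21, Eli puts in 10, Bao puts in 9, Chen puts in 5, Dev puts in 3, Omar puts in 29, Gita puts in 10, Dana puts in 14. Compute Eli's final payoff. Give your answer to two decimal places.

71.69 dollars

Total contributed: 24 + 25 + 11 + 21 + 10 + 9 + 5 + 3 + 29 + 10 + 14 = 161.
Each receives 3.6 × 161 / 11 = 52.69 from the chores-and-supplies kitty.
Eli keeps 29 − 10 = 19, so Eli's payoff is 19 + 52.69 = 71.69.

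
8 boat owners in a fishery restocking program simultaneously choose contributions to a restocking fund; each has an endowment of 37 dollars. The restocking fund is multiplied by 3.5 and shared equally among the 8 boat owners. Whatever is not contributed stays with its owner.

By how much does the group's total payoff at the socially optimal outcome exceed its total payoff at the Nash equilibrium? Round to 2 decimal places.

740.00 dollars

Each contributed unit returns 3.5/8 = 0.4375 to its contributor — below 1 — so contributing 0 is dominant for every player. At the Nash equilibrium everyone keeps their 37, and the group total is 8 × 37 = 296.
Each contributed unit returns 3.500 to the group as a whole (0.4375 to each of 8 players), which exceeds 1, so the social optimum is full contribution: group total = 3.500 × 296 = 1036.00.
Efficiency loss = 1036.00 − 296 = 740.00.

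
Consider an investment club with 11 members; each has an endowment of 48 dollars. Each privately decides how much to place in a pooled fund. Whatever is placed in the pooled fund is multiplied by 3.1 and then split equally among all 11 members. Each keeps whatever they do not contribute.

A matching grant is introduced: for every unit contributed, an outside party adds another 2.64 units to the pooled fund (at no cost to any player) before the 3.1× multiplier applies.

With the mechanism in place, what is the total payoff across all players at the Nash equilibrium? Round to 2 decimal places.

The effective private return per unit is now 3.1 × 3.64 / 11 = 1.0258 > 1, so every player's dominant strategy flips to full contribution.
So the Nash equilibrium is full contribution by all 11; the group earns 3.1 × 3.64 × 528 = 5957.95.

5957.95 dollars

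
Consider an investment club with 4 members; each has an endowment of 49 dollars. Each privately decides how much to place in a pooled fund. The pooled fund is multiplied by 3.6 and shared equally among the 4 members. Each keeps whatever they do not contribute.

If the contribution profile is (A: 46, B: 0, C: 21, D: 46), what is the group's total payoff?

489.80 dollars

Total contributed: 46 + 0 + 21 + 46 = 113; total kept: 4 × 49 − 113 = 83.
The pooled fund pays out 3.6 × 113 = 406.80 in aggregate.
Group total = 83 + 406.80 = 489.80.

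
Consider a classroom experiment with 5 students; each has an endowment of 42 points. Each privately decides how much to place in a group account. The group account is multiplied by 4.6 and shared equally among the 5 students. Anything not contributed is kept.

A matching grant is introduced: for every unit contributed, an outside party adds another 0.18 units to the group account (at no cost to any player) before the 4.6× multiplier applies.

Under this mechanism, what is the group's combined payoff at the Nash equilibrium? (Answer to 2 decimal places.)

1139.88 points

The effective private return per unit is now 4.6 × 1.18 / 5 = 1.0856 > 1, so every player's dominant strategy flips to full contribution.
At the Nash equilibrium everyone contributes 42. Group total payoff = 4.6 × 1.18 × 210 = 1139.88.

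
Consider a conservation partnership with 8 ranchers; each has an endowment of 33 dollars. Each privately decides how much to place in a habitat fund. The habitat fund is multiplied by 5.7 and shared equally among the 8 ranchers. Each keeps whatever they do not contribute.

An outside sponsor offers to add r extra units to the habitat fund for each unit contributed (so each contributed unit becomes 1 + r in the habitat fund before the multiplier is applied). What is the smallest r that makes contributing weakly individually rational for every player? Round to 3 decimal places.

With matching at rate r, one contributed unit becomes (1 + r) in the habitat fund and returns 5.7 × (1 + r) / 8 to the contributor.
Setting this equal to 1: 1 + r = 8/5.7 = 1.4035.
So the minimum matching rate is r = 1.4035 − 1 = 0.404.

0.404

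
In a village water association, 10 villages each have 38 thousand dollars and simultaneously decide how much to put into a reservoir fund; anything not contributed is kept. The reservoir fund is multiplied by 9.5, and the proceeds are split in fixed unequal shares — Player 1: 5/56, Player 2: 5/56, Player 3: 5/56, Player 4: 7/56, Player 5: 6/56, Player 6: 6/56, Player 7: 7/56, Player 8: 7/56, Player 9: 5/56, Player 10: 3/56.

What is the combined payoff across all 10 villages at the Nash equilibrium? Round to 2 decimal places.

1995.00 thousand dollars

A player with share s gets back 9.5·s per unit contributed, so full contribution is dominant for anyone with s > 1/9.5 = 0.1053 and zero contribution is dominant for anyone below.
Player 4, Player 5, Player 6, Player 7 and Player 8 clear that bar, contributing 38 each; the remaining 5 contribute 0. Total contributed: 190.
The reservoir fund pays out 9.5 × 190 = 1805.00 in total (split across the unequal shares, but the aggregate is all that matters for the group sum).
The 5 free-riders keep 38 each, adding 190. Group total = 190 + 1805.00 = 1995.00.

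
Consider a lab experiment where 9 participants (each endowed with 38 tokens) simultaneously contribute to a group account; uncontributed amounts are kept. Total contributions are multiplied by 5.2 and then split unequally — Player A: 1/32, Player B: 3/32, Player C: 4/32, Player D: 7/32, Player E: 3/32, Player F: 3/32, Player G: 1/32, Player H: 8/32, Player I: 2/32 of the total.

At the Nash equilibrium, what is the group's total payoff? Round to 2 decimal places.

For player j, contributing a unit is worthwhile iff 5.2 × (j's share) ≥ 1, i.e. iff j's share is at least 0.1923.
Player D and Player H are above the threshold, contributing 38 each; the remaining 7 contribute 0. Total contributed: 76.
The group account pays out 5.2 × 76 = 395.20 in total (split across the unequal shares, but the aggregate is all that matters for the group sum).
The 7 free-riders keep 38 each, adding 266. Group total = 266 + 395.20 = 661.20.

661.20 tokens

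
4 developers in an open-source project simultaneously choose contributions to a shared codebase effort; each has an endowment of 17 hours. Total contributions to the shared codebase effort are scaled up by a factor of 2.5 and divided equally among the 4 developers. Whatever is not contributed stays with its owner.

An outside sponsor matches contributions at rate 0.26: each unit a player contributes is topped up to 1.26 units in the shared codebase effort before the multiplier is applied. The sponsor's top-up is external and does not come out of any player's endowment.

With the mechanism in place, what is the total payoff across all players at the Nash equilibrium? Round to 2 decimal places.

With the mechanism, a contributed unit returns 2.5 × 1.26 / 4 = 0.7875 per unit of net cost — still below 1 — so contributing 0 remains dominant for every player.
At the Nash equilibrium no one contributes; group total payoff = 4 × 17 = 68.

68.00 hours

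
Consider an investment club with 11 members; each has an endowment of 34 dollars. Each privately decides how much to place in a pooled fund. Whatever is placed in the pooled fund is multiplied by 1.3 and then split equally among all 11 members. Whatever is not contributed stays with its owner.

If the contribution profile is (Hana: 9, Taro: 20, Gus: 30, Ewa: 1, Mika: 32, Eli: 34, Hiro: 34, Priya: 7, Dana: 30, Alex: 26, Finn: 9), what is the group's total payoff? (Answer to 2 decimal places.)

Total contributed: 9 + 20 + 30 + 1 + 32 + 34 + 34 + 7 + 30 + 26 + 9 = 232; total kept: 11 × 34 − 232 = 142.
The pooled fund pays out 1.3 × 232 = 301.60 in aggregate.
Group total = 142 + 301.60 = 443.60.

443.60 dollars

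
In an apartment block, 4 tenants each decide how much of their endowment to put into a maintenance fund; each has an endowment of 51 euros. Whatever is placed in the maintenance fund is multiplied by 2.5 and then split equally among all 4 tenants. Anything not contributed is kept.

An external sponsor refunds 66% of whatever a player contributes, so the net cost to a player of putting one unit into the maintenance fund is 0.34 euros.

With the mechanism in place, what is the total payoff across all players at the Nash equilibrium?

The effective private return per unit is now (2.5/4) / 0.34 = 1.8382 > 1, so every player's dominant strategy flips to full contribution.
At the Nash equilibrium everyone contributes 51. Group total payoff = 4 × (51 × 0.66 + 2.5 × 51) = 644.64.

644.64 euros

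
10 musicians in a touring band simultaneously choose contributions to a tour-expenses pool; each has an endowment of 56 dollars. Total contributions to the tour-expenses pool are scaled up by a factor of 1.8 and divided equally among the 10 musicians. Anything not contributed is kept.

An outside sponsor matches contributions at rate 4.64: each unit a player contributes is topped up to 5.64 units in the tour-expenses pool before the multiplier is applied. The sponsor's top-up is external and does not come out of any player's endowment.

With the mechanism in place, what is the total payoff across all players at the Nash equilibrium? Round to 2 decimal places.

5685.12 dollars

Under the mechanism each unit contributed yields 1.8 × 5.64 / 10 = 1.0152 back to its contributor per unit of net cost, which exceeds 1, making full contribution the dominant choice for everyone.
At the Nash equilibrium everyone contributes 56. Group total payoff = 1.8 × 5.64 × 560 = 5685.12.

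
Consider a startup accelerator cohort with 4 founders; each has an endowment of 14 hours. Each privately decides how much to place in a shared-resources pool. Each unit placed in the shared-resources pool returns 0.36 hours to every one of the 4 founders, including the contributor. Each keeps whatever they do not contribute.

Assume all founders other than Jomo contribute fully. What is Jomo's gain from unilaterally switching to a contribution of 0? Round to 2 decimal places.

8.96 hours

Switching from a contribution of 14 to 0 lets Jomo keep an extra 14 hours, but lowers the shared-resources pool by 14, which costs Jomo their own share of that drop: 0.36 × 14 = 5.04.
Net gain = 14 − 5.04 = 8.96. The private return per contributed unit (0.36) is below 1, so free-riding is indeed the best response regardless of what the others do.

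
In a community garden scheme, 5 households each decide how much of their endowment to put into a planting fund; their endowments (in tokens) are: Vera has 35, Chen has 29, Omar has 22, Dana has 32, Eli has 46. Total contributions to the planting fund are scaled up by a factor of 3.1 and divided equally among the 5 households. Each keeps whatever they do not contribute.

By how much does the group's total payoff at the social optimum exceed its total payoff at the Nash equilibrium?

The private return per contributed unit is 3.1/5 = 0.6200 < 1 for every player regardless of endowment, so the Nash equilibrium is zero contribution and the group total is Σ E_j = 35 + 29 + 22 + 32 + 46 = 164.
Each contributed unit returns 3.100 to the group, so the social optimum is full contribution by everyone: group total = 3.100 × 164 = 508.40.
Efficiency loss = (3.100 − 1) × 164 = 344.40.

344.40 tokens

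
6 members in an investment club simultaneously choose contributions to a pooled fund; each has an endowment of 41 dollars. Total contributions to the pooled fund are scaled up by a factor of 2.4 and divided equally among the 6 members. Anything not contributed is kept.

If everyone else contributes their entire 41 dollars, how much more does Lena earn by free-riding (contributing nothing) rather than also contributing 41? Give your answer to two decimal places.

Switching from a contribution of 41 to 0 lets Lena keep an extra 41 dollars, but lowers the pooled fund by 41, which costs Lena their own share of that drop: 2.4/6 × 41 = 16.40.
Net gain = 41 − 16.40 = 24.60. The private return per contributed unit (0.4000) is below 1, so free-riding is indeed the best response regardless of what the others do.

24.60 dollars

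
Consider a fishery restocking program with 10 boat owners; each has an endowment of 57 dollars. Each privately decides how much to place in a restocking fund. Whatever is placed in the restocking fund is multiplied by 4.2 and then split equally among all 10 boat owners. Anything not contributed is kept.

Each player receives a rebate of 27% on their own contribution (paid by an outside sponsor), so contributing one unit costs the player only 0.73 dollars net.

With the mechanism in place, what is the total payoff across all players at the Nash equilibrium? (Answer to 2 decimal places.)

570.00 dollars

Even with the mechanism, each unit contributed returns only (4.2/10) / 0.73 = 0.5753 per unit of net cost, so contributing nothing is still dominant.
At the Nash equilibrium no one contributes; group total payoff = 10 × 57 = 570.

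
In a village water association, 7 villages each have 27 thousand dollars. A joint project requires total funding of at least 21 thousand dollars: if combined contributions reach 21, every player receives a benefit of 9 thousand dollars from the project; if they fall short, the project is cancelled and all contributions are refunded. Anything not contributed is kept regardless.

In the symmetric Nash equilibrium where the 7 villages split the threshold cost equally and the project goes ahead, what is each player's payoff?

Equal share of the threshold: 21/7 = 3.
At this profile no one gains by cutting their contribution: any cut drops the total below 21, the project is cancelled, contributions are refunded, and the deviator ends with 27, which is less than 27 − 3 + 9 = 33. Contributing more than 3 just wastes the excess. So contributing exactly 3 is a best response.
Each player's payoff: 27 − 3 + 9 = 33.

33 thousand dollars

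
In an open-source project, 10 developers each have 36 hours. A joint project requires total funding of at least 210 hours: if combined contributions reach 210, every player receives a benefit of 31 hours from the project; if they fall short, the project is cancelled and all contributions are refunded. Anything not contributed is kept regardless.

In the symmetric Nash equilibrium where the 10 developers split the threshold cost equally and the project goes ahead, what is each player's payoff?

46 hours

Equal share of the threshold: 210/10 = 21.
At this profile no one gains by cutting their contribution: any cut drops the total below 210, the project is cancelled, contributions are refunded, and the deviator ends with 36, which is less than 36 − 21 + 31 = 46. Contributing more than 21 just wastes the excess. So contributing exactly 21 is a best response.
Each player's payoff: 36 − 21 + 31 = 46.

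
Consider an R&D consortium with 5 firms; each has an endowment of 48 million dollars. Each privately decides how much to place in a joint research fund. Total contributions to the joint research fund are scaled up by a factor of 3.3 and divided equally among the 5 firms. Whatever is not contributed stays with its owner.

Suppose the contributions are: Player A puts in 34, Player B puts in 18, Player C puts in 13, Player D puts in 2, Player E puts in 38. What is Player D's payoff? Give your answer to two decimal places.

Total contributed: 34 + 18 + 13 + 2 + 38 = 105.
Each receives 3.3 × 105 / 5 = 69.30 from the joint research fund.
Player D keeps 48 − 2 = 46, so Player D's payoff is 46 + 69.30 = 115.30.

115.30 million dollars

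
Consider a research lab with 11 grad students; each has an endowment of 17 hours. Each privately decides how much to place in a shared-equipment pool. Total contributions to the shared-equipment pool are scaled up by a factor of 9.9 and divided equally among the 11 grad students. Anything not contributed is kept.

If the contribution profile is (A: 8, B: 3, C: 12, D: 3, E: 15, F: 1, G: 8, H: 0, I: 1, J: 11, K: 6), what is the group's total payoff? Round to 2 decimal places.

792.20 hours

Total contributed: 8 + 3 + 12 + 3 + 15 + 1 + 8 + 0 + 1 + 11 + 6 = 68; total kept: 11 × 17 − 68 = 119.
The shared-equipment pool pays out 9.9 × 68 = 673.20 in aggregate.
Group total = 119 + 673.20 = 792.20.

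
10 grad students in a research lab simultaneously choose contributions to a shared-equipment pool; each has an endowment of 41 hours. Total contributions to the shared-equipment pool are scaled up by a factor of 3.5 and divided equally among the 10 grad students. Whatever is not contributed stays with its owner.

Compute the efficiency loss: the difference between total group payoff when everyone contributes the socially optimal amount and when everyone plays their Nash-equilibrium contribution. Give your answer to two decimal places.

Each contributed unit returns 3.5/10 = 0.3500 to its contributor — below 1 — so contributing 0 is dominant for every player. At the Nash equilibrium everyone keeps their 41, and the group total is 10 × 41 = 410.
Each contributed unit returns 3.500 to the group as a whole (0.3500 to each of 10 players), which exceeds 1, so the social optimum is full contribution: group total = 3.500 × 410 = 1435.00.
Efficiency loss = 1435.00 − 410 = 1025.00.

1025.00 hours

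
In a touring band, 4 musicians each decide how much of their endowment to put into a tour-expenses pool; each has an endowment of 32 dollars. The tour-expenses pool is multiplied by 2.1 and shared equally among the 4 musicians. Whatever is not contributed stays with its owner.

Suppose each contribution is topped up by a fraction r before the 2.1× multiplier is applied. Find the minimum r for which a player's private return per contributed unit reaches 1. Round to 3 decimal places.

0.905

With matching at rate r, one contributed unit becomes (1 + r) in the tour-expenses pool and returns 2.1 × (1 + r) / 4 to the contributor.
Setting this equal to 1: 1 + r = 4/2.1 = 1.9048.
So the minimum matching rate is r = 1.9048 − 1 = 0.905.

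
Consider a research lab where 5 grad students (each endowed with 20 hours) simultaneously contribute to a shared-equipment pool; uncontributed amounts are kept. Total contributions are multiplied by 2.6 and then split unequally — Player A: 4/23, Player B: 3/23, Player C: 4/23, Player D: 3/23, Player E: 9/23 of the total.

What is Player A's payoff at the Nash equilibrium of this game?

29.04 hours

Each unit j contributes comes back to j as 2.6 × (j's share), so j prefers to contribute only if that share exceeds 1/2.6 = 0.3846; otherwise keeping the unit dominates.
The only share above 0.3846 is Player E's 9/23, contributing 20; the remaining 4 contribute 0. Total contributed: 20.
Player A keeps 20 and receives 2.6 × 20 × 4/23 = 9.04 from the shared-equipment pool, for a payoff of 29.04.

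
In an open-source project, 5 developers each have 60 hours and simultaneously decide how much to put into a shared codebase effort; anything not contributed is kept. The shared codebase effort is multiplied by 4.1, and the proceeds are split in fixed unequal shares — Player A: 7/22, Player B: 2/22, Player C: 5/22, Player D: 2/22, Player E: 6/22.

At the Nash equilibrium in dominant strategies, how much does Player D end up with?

A player with share s gets back 4.1·s per unit contributed, so full contribution is dominant for anyone with s > 1/4.1 = 0.2439 and zero contribution is dominant for anyone below.
Player A and Player E are above the threshold, contributing 60 each; the remaining 3 contribute 0. Total contributed: 120.
Player D keeps 60 and receives 4.1 × 120 × 2/22 = 44.73 from the shared codebase effort, for a payoff of 104.73.

104.73 hours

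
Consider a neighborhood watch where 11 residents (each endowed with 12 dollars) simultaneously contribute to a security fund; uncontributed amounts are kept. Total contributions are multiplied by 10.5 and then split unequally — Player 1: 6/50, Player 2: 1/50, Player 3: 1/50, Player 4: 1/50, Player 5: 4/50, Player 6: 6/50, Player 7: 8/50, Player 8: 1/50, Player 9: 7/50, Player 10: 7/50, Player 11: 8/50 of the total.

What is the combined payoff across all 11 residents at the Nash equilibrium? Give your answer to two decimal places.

Each unit j contributes comes back to j as 10.5 × (j's share), so j prefers to contribute only if that share exceeds 1/10.5 = 0.0952; otherwise keeping the unit dominates.
Player 1, Player 6, Player 7, Player 9, Player 10 and Player 11 clear that bar, contributing 12 each; the remaining 5 contribute 0. Total contributed: 72.
The security fund pays out 10.5 × 72 = 756.00 in total (split across the unequal shares, but the aggregate is all that matters for the group sum).
The 5 free-riders keep 12 each, adding 60. Group total = 60 + 756.00 = 816.00.

816.00 dollars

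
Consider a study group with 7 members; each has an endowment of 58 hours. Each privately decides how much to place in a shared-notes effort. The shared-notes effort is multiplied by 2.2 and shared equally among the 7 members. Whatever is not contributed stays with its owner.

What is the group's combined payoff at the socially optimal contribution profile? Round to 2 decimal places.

Each contributed unit returns 2.200 to the group as a whole (0.3143 to each of 7 players), which exceeds 1, so the social optimum is full contribution: group total = 2.200 × 406 = 893.20.

893.20 hours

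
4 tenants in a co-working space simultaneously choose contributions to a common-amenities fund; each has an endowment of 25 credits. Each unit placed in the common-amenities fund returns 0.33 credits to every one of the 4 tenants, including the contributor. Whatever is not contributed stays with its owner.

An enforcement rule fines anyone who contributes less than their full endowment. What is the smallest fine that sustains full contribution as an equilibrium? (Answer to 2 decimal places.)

Given the others contribute fully, the best deviation is to contribute 0 (any partial contribution still incurs the fine and gives up units whose private return 0.33 is below 1).
Deviating from 25 to 0 saves 25 credits but forfeits the deviator's share of the drop in the common-amenities fund: 0.33 × 25 = 8.25.
So the deviation gain is 25 − 8.25 = 16.75, and the fine must be at least 16.75 credits to wipe it out.

16.75 credits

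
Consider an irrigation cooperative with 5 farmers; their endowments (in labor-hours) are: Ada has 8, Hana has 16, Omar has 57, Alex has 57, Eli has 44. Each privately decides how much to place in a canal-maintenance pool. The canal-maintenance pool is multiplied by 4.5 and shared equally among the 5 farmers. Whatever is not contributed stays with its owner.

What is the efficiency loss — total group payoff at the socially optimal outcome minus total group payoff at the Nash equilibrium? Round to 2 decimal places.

637.00 labor-hours

The private return per contributed unit is 4.5/5 = 0.9000 < 1 for every player regardless of endowment, so the Nash equilibrium is zero contribution and the group total is Σ E_j = 8 + 16 + 57 + 57 + 44 = 182.
Each contributed unit returns 4.500 to the group, so the social optimum is full contribution by everyone: group total = 4.500 × 182 = 819.00.
Efficiency loss = (4.500 − 1) × 182 = 637.00.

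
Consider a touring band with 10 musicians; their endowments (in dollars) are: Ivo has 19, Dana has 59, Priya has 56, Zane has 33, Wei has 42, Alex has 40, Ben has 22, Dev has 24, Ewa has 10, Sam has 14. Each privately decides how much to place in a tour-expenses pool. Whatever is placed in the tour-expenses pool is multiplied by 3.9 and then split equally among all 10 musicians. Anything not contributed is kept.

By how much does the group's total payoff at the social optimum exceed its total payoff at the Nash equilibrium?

925.10 dollars

The private return per contributed unit is 3.9/10 = 0.3900 < 1 for every player regardless of endowment, so the Nash equilibrium is zero contribution and the group total is Σ E_j = 19 + 59 + 56 + 33 + 42 + 40 + 22 + 24 + 10 + 14 = 319.
Each contributed unit returns 3.900 to the group, so the social optimum is full contribution by everyone: group total = 3.900 × 319 = 1244.10.
Efficiency loss = (3.900 − 1) × 319 = 925.10.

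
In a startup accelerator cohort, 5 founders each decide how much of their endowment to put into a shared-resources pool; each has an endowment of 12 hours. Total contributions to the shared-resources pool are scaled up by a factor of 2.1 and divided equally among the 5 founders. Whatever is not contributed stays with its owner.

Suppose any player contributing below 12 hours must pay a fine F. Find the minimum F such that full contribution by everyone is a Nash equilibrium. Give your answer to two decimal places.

6.96 hours

Given the others contribute fully, the best deviation is to contribute 0 (any partial contribution still incurs the fine and gives up units whose private return 0.4200 is below 1).
Deviating from 12 to 0 saves 12 hours but forfeits the deviator's share of the drop in the shared-resources pool: 2.1/5 × 12 = 5.04.
So the deviation gain is 12 − 5.04 = 6.96, and the fine must be at least 6.96 hours to wipe it out.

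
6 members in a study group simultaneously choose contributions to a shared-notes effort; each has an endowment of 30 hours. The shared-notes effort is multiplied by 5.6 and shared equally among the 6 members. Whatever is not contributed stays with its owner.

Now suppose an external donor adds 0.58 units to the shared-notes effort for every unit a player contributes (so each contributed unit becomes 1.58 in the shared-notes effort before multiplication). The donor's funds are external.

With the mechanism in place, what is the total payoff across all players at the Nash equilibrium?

Under the mechanism each unit contributed yields 5.6 × 1.58 / 6 = 1.4747 back to its contributor per unit of net cost, which exceeds 1, making full contribution the dominant choice for everyone.
At the Nash equilibrium everyone contributes 30. Group total payoff = 5.6 × 1.58 × 180 = 1592.64.

1592.64 hours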